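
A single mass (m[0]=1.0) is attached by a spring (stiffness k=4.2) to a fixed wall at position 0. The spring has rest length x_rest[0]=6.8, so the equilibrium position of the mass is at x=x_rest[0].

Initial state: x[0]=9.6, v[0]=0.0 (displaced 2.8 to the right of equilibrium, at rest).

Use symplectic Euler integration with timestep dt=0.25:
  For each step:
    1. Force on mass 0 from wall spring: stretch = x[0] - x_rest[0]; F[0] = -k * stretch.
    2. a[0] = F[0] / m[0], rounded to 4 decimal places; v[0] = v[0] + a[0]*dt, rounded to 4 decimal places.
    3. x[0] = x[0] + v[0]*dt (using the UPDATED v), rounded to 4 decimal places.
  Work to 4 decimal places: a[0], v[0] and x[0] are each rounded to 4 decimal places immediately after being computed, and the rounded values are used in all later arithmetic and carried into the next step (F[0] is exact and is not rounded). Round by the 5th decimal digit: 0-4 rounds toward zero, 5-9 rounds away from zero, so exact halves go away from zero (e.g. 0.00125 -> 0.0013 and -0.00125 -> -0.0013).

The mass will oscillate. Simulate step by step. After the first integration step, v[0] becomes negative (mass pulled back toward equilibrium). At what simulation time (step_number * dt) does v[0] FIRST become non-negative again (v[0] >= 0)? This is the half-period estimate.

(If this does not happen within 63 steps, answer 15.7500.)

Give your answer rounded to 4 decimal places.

Step 0: x=[9.6000] v=[0.0000]
Step 1: x=[8.8650] v=[-2.9400]
Step 2: x=[7.5879] v=[-5.1083]
Step 3: x=[6.1040] v=[-5.9356]
Step 4: x=[4.8028] v=[-5.2048]
Step 5: x=[4.0259] v=[-3.1078]
Step 6: x=[3.9772] v=[-0.1950]
Step 7: x=[4.6695] v=[2.7690]
First v>=0 after going negative at step 7, time=1.7500

Answer: 1.7500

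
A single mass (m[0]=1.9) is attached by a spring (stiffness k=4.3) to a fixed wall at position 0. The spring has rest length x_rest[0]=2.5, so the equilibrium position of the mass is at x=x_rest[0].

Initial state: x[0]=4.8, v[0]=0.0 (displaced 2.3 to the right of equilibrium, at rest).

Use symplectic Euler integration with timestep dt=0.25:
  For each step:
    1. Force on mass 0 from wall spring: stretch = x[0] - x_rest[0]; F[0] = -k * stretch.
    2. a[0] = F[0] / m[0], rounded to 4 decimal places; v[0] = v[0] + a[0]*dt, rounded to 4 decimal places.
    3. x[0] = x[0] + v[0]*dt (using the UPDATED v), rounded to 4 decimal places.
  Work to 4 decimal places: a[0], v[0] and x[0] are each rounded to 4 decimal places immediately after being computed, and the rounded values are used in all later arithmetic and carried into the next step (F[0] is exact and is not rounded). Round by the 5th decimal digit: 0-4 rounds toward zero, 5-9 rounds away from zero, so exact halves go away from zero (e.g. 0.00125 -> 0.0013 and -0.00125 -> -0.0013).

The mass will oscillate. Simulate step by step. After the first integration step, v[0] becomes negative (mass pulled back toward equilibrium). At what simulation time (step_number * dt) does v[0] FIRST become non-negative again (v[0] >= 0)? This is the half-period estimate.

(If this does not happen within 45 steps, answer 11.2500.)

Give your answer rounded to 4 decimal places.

Answer: 2.2500

Derivation:
Step 0: x=[4.8000] v=[0.0000]
Step 1: x=[4.4747] v=[-1.3013]
Step 2: x=[3.8701] v=[-2.4186]
Step 3: x=[3.0717] v=[-3.1938]
Step 4: x=[2.1924] v=[-3.5173]
Step 5: x=[1.3566] v=[-3.3433]
Step 6: x=[0.6825] v=[-2.6964]
Step 7: x=[0.2655] v=[-1.6681]
Step 8: x=[0.1645] v=[-0.4039]
Step 9: x=[0.3939] v=[0.9175]
First v>=0 after going negative at step 9, time=2.2500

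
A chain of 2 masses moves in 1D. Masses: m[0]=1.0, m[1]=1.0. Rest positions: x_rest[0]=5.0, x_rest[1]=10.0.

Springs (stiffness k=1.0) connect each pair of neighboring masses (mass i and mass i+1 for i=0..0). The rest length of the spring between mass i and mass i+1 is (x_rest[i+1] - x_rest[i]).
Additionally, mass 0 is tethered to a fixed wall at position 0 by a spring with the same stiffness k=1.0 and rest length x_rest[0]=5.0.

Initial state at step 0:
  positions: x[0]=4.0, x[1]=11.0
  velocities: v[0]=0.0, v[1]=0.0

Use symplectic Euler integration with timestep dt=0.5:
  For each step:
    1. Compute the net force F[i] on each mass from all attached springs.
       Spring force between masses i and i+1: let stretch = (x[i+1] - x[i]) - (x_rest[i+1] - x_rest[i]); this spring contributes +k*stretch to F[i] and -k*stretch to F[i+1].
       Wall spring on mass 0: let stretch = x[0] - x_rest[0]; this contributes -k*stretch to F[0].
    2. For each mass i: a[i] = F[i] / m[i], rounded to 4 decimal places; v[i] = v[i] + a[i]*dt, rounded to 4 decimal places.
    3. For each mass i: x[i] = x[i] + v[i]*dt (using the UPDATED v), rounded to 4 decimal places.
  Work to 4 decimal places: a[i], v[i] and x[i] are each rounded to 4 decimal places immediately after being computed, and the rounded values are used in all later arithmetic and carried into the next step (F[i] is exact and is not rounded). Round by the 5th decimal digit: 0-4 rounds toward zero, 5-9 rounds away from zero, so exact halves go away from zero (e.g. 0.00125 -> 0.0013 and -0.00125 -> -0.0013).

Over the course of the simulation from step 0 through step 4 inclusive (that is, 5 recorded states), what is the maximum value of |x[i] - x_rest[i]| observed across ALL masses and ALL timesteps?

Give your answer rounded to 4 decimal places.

Step 0: x=[4.0000 11.0000] v=[0.0000 0.0000]
Step 1: x=[4.7500 10.5000] v=[1.5000 -1.0000]
Step 2: x=[5.7500 9.8125] v=[2.0000 -1.3750]
Step 3: x=[6.3282 9.3594] v=[1.1563 -0.9063]
Step 4: x=[6.0821 9.3985] v=[-0.4922 0.0781]
Max displacement = 1.3282

Answer: 1.3282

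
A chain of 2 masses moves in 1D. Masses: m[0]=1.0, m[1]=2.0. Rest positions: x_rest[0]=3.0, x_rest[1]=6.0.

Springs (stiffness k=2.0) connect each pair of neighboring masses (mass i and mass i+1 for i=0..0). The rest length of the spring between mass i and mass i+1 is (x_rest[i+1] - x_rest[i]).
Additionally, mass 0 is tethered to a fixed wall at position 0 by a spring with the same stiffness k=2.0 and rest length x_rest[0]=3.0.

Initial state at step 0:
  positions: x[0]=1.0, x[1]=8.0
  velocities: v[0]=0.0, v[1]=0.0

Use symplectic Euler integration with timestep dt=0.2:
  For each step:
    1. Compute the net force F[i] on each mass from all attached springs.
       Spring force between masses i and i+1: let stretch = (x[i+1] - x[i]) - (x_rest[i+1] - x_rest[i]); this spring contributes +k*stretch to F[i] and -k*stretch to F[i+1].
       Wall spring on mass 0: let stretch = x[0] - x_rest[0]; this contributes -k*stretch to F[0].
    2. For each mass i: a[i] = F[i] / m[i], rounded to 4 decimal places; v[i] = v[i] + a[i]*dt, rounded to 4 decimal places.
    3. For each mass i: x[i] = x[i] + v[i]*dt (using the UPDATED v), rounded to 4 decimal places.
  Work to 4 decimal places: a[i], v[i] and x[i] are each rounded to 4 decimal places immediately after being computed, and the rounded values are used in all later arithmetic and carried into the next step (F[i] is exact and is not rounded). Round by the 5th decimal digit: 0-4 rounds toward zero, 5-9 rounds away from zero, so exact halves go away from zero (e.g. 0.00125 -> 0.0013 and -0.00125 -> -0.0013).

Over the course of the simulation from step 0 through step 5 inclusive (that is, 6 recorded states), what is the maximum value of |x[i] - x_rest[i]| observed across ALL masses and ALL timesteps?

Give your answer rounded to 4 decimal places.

Answer: 2.4964

Derivation:
Step 0: x=[1.0000 8.0000] v=[0.0000 0.0000]
Step 1: x=[1.4800 7.8400] v=[2.4000 -0.8000]
Step 2: x=[2.3504 7.5456] v=[4.3520 -1.4720]
Step 3: x=[3.4484 7.1634] v=[5.4899 -1.9110]
Step 4: x=[4.5677 6.7526] v=[5.5965 -2.0540]
Step 5: x=[5.4964 6.3744] v=[4.6434 -1.8910]
Max displacement = 2.4964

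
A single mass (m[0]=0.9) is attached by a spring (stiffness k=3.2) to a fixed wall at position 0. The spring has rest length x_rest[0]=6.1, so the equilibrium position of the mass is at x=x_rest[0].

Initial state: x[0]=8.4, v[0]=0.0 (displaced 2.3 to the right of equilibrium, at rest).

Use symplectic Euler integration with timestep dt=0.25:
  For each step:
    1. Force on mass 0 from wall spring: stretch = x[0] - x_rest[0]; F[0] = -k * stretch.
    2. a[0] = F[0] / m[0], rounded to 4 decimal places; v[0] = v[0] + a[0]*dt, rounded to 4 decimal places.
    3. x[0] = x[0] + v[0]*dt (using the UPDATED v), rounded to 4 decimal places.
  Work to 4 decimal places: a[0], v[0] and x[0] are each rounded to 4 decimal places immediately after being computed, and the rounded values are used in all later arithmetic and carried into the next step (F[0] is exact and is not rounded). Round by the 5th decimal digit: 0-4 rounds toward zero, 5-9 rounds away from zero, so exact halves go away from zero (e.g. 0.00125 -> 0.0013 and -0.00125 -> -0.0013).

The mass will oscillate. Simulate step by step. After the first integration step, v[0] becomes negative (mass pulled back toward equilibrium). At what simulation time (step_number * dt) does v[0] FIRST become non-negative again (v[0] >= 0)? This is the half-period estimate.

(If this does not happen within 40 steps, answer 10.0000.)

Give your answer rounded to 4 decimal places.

Answer: 1.7500

Derivation:
Step 0: x=[8.4000] v=[0.0000]
Step 1: x=[7.8889] v=[-2.0445]
Step 2: x=[6.9803] v=[-3.6346]
Step 3: x=[5.8760] v=[-4.4171]
Step 4: x=[4.8215] v=[-4.2180]
Step 5: x=[4.0511] v=[-3.0816]
Step 6: x=[3.7360] v=[-1.2604]
Step 7: x=[3.9462] v=[0.8409]
First v>=0 after going negative at step 7, time=1.7500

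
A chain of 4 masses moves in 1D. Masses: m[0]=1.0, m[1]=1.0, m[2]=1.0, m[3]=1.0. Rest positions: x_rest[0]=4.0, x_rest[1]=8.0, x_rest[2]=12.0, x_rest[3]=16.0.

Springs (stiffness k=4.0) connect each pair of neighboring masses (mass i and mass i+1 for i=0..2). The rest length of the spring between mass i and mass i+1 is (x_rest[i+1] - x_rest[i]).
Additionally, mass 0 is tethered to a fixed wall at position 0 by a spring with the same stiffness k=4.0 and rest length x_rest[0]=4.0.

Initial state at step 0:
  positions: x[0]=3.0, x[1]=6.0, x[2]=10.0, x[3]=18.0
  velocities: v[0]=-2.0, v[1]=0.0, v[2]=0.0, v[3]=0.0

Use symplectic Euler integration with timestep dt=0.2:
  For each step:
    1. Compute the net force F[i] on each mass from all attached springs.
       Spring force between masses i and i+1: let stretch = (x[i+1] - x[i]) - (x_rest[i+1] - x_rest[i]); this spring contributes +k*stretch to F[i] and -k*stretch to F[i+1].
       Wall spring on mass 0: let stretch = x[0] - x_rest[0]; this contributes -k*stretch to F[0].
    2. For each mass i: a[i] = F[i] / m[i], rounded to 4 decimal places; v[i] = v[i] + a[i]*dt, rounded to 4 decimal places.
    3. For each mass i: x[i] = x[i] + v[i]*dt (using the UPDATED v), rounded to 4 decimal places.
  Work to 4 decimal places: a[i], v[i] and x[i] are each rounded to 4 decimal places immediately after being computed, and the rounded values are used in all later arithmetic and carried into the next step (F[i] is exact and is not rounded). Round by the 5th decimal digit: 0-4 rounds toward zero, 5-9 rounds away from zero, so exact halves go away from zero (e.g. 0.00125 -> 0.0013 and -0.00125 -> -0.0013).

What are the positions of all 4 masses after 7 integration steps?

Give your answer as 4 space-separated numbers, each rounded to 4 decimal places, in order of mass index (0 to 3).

Answer: 5.3637 9.3938 10.9306 14.0154

Derivation:
Step 0: x=[3.0000 6.0000 10.0000 18.0000] v=[-2.0000 0.0000 0.0000 0.0000]
Step 1: x=[2.6000 6.1600 10.6400 17.3600] v=[-2.0000 0.8000 3.2000 -3.2000]
Step 2: x=[2.3536 6.4672 11.6384 16.2848] v=[-1.2320 1.5360 4.9920 -5.3760]
Step 3: x=[2.3888 6.9436 12.5528 15.1062] v=[0.1760 2.3821 4.5722 -5.8931]
Step 4: x=[2.7706 7.5887 12.9783 14.1590] v=[1.9088 3.2256 2.1276 -4.7358]
Step 5: x=[3.4800 8.3253 12.7304 13.6629] v=[3.5468 3.6828 -1.2395 -2.4804]
Step 6: x=[4.4078 8.9914 11.9269 13.6576] v=[4.6390 3.3306 -4.0176 -0.0264]
Step 7: x=[5.3637 9.3938 10.9306 14.0154] v=[4.7796 2.0121 -4.9814 1.7890]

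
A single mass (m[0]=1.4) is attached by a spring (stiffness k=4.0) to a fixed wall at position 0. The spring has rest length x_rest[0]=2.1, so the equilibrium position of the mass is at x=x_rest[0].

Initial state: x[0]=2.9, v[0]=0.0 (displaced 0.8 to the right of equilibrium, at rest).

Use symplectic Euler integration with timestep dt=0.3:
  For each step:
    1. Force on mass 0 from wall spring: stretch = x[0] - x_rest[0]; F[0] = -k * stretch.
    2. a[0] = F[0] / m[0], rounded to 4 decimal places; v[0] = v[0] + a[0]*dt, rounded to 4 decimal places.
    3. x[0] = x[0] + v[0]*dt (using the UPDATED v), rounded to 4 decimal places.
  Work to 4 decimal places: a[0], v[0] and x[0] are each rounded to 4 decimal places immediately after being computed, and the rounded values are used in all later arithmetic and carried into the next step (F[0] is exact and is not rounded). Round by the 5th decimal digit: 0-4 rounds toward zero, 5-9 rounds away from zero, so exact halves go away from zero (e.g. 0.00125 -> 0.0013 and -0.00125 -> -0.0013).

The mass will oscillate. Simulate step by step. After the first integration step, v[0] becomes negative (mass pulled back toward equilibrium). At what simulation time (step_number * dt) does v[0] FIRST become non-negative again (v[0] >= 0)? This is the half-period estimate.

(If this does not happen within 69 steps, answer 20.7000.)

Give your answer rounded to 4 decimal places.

Step 0: x=[2.9000] v=[0.0000]
Step 1: x=[2.6943] v=[-0.6857]
Step 2: x=[2.3358] v=[-1.1951]
Step 3: x=[1.9166] v=[-1.3972]
Step 4: x=[1.5446] v=[-1.2400]
Step 5: x=[1.3154] v=[-0.7639]
Step 6: x=[1.2880] v=[-0.0914]
Step 7: x=[1.4694] v=[0.6046]
First v>=0 after going negative at step 7, time=2.1000

Answer: 2.1000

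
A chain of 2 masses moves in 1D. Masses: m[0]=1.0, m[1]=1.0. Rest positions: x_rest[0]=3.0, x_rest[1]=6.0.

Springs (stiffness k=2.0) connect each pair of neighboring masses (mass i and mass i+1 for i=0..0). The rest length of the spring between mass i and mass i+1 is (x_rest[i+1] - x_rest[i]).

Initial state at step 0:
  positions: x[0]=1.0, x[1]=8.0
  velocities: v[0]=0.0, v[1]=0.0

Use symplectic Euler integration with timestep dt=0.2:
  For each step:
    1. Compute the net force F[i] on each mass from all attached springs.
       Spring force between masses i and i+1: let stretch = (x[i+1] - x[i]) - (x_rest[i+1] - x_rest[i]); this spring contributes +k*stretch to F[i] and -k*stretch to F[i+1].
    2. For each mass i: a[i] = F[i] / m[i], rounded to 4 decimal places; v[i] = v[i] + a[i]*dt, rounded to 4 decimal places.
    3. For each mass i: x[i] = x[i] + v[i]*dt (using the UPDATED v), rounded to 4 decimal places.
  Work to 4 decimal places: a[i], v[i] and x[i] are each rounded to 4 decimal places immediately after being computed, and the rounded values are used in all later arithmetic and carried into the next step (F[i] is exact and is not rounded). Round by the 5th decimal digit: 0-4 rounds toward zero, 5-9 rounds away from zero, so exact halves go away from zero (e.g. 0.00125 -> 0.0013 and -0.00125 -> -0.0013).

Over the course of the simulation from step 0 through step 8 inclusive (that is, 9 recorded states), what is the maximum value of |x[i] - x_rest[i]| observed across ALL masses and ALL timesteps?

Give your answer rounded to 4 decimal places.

Answer: 2.0263

Derivation:
Step 0: x=[1.0000 8.0000] v=[0.0000 0.0000]
Step 1: x=[1.3200 7.6800] v=[1.6000 -1.6000]
Step 2: x=[1.9088 7.0912] v=[2.9440 -2.9440]
Step 3: x=[2.6722 6.3278] v=[3.8170 -3.8170]
Step 4: x=[3.4880 5.5120] v=[4.0792 -4.0792]
Step 5: x=[4.2258 4.7742] v=[3.6888 -3.6888]
Step 6: x=[4.7674 4.2326] v=[2.7082 -2.7082]
Step 7: x=[5.0263 3.9737] v=[1.2943 -1.2943]
Step 8: x=[4.9610 4.0390] v=[-0.3267 0.3267]
Max displacement = 2.0263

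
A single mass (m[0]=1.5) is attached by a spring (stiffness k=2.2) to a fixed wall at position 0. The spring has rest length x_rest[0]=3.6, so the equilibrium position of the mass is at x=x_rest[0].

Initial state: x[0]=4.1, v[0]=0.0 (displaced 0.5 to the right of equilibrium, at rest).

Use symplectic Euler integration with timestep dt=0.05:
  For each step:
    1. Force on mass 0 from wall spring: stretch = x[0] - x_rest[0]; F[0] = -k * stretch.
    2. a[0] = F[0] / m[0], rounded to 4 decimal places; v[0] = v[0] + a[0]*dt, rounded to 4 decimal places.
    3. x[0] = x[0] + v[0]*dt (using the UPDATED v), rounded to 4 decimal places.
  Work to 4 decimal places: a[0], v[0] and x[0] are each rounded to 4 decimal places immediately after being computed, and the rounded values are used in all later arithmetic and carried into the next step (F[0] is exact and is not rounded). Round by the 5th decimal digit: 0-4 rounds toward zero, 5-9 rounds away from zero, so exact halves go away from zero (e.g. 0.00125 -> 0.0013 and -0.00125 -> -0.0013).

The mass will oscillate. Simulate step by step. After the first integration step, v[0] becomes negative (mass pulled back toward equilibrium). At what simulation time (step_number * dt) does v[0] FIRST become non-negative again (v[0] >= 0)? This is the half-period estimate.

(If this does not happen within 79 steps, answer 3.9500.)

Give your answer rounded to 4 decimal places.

Step 0: x=[4.1000] v=[0.0000]
Step 1: x=[4.0982] v=[-0.0367]
Step 2: x=[4.0945] v=[-0.0732]
Step 3: x=[4.0890] v=[-0.1095]
Step 4: x=[4.0817] v=[-0.1454]
Step 5: x=[4.0727] v=[-0.1807]
Step 6: x=[4.0619] v=[-0.2154]
Step 7: x=[4.0494] v=[-0.2493]
Step 8: x=[4.0353] v=[-0.2823]
Step 9: x=[4.0196] v=[-0.3142]
Step 10: x=[4.0024] v=[-0.3450]
Step 11: x=[3.9837] v=[-0.3745]
Step 12: x=[3.9636] v=[-0.4026]
Step 13: x=[3.9421] v=[-0.4293]
Step 14: x=[3.9194] v=[-0.4544]
Step 15: x=[3.8955] v=[-0.4778]
Step 16: x=[3.8705] v=[-0.4995]
Step 17: x=[3.8445] v=[-0.5193]
Step 18: x=[3.8176] v=[-0.5372]
Step 19: x=[3.7899] v=[-0.5532]
Step 20: x=[3.7615] v=[-0.5671]
Step 21: x=[3.7326] v=[-0.5789]
Step 22: x=[3.7032] v=[-0.5886]
Step 23: x=[3.6734] v=[-0.5962]
Step 24: x=[3.6433] v=[-0.6016]
Step 25: x=[3.6131] v=[-0.6048]
Step 26: x=[3.5828] v=[-0.6058]
Step 27: x=[3.5526] v=[-0.6045]
Step 28: x=[3.5226] v=[-0.6010]
Step 29: x=[3.4928] v=[-0.5953]
Step 30: x=[3.4634] v=[-0.5874]
Step 31: x=[3.4345] v=[-0.5774]
Step 32: x=[3.4062] v=[-0.5653]
Step 33: x=[3.3786] v=[-0.5511]
Step 34: x=[3.3519] v=[-0.5349]
Step 35: x=[3.3261] v=[-0.5167]
Step 36: x=[3.3013] v=[-0.4966]
Step 37: x=[3.2776] v=[-0.4747]
Step 38: x=[3.2550] v=[-0.4511]
Step 39: x=[3.2337] v=[-0.4258]
Step 40: x=[3.2138] v=[-0.3989]
Step 41: x=[3.1953] v=[-0.3706]
Step 42: x=[3.1783] v=[-0.3409]
Step 43: x=[3.1628] v=[-0.3100]
Step 44: x=[3.1489] v=[-0.2779]
Step 45: x=[3.1367] v=[-0.2448]
Step 46: x=[3.1262] v=[-0.2108]
Step 47: x=[3.1174] v=[-0.1761]
Step 48: x=[3.1104] v=[-0.1407]
Step 49: x=[3.1052] v=[-0.1048]
Step 50: x=[3.1018] v=[-0.0685]
Step 51: x=[3.1002] v=[-0.0320]
Step 52: x=[3.1004] v=[0.0047]
First v>=0 after going negative at step 52, time=2.6000

Answer: 2.6000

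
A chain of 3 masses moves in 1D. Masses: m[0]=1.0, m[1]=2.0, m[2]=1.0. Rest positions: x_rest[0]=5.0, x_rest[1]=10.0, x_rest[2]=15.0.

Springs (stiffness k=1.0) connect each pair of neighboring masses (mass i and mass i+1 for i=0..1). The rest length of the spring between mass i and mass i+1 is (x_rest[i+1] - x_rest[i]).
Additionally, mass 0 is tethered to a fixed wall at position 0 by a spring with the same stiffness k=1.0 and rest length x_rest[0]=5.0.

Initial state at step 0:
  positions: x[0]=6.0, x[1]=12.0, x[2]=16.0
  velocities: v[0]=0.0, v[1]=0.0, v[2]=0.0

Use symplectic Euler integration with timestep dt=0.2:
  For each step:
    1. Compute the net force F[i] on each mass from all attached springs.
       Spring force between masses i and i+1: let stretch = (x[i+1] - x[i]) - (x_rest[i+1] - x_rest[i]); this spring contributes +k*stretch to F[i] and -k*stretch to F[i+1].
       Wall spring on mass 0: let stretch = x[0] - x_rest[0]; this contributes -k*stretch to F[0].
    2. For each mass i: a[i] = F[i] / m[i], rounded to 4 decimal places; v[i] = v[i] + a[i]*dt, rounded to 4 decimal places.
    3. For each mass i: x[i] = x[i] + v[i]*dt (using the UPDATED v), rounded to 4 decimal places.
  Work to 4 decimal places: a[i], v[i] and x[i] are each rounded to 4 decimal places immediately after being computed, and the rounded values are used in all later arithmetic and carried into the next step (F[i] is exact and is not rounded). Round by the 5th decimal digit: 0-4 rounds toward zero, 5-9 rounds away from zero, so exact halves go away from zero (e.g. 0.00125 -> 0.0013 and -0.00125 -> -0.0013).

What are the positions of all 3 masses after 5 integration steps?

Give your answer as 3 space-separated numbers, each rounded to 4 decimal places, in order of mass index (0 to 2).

Step 0: x=[6.0000 12.0000 16.0000] v=[0.0000 0.0000 0.0000]
Step 1: x=[6.0000 11.9600 16.0400] v=[0.0000 -0.2000 0.2000]
Step 2: x=[5.9984 11.8824 16.1168] v=[-0.0080 -0.3880 0.3840]
Step 3: x=[5.9922 11.7718 16.2242] v=[-0.0309 -0.5530 0.5371]
Step 4: x=[5.9775 11.6347 16.3535] v=[-0.0734 -0.6857 0.6466]
Step 5: x=[5.9500 11.4788 16.4941] v=[-0.1375 -0.7795 0.7028]

Answer: 5.9500 11.4788 16.4941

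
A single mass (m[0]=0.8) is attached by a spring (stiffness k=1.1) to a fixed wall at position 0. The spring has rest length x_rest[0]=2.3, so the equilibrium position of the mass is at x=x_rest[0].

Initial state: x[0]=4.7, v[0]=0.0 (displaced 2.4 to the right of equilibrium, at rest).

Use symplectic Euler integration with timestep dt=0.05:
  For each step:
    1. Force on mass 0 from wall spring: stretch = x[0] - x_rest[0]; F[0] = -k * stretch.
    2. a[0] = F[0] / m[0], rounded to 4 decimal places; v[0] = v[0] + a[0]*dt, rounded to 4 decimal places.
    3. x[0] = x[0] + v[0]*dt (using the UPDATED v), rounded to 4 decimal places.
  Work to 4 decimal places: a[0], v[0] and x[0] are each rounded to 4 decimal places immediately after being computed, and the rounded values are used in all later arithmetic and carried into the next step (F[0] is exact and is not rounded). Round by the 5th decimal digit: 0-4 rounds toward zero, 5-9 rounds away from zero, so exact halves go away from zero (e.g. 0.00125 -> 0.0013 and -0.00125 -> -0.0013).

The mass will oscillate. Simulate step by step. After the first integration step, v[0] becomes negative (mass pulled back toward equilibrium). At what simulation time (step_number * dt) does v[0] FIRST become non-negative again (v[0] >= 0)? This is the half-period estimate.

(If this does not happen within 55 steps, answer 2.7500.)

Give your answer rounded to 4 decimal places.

Step 0: x=[4.7000] v=[0.0000]
Step 1: x=[4.6918] v=[-0.1650]
Step 2: x=[4.6753] v=[-0.3294]
Step 3: x=[4.6507] v=[-0.4927]
Step 4: x=[4.6180] v=[-0.6543]
Step 5: x=[4.5773] v=[-0.8137]
Step 6: x=[4.5288] v=[-0.9703]
Step 7: x=[4.4726] v=[-1.1235]
Step 8: x=[4.4090] v=[-1.2729]
Step 9: x=[4.3381] v=[-1.4179]
Step 10: x=[4.2602] v=[-1.5580]
Step 11: x=[4.1756] v=[-1.6928]
Step 12: x=[4.0845] v=[-1.8218]
Step 13: x=[3.9873] v=[-1.9445]
Step 14: x=[3.8843] v=[-2.0605]
Step 15: x=[3.7758] v=[-2.1694]
Step 16: x=[3.6623] v=[-2.2709]
Step 17: x=[3.5441] v=[-2.3646]
Step 18: x=[3.4216] v=[-2.4501]
Step 19: x=[3.2952] v=[-2.5272]
Step 20: x=[3.1654] v=[-2.5956]
Step 21: x=[3.0326] v=[-2.6551]
Step 22: x=[2.8973] v=[-2.7055]
Step 23: x=[2.7600] v=[-2.7466]
Step 24: x=[2.6211] v=[-2.7782]
Step 25: x=[2.4811] v=[-2.8003]
Step 26: x=[2.3405] v=[-2.8128]
Step 27: x=[2.1997] v=[-2.8156]
Step 28: x=[2.0593] v=[-2.8087]
Step 29: x=[1.9197] v=[-2.7922]
Step 30: x=[1.7814] v=[-2.7661]
Step 31: x=[1.6449] v=[-2.7304]
Step 32: x=[1.5106] v=[-2.6854]
Step 33: x=[1.3790] v=[-2.6311]
Step 34: x=[1.2506] v=[-2.5678]
Step 35: x=[1.1258] v=[-2.4957]
Step 36: x=[1.0051] v=[-2.4150]
Step 37: x=[0.8888] v=[-2.3260]
Step 38: x=[0.7774] v=[-2.2290]
Step 39: x=[0.6712] v=[-2.1243]
Step 40: x=[0.5706] v=[-2.0123]
Step 41: x=[0.4759] v=[-1.8934]
Step 42: x=[0.3875] v=[-1.7680]
Step 43: x=[0.3057] v=[-1.6365]
Step 44: x=[0.2307] v=[-1.4994]
Step 45: x=[0.1628] v=[-1.3571]
Step 46: x=[0.1023] v=[-1.2102]
Step 47: x=[0.0493] v=[-1.0591]
Step 48: x=[0.0041] v=[-0.9044]
Step 49: x=[-0.0332] v=[-0.7466]
Step 50: x=[-0.0625] v=[-0.5862]
Step 51: x=[-0.0837] v=[-0.4238]
Step 52: x=[-0.0967] v=[-0.2599]
Step 53: x=[-0.1015] v=[-0.0951]
Step 54: x=[-0.0980] v=[0.0700]
First v>=0 after going negative at step 54, time=2.7000

Answer: 2.7000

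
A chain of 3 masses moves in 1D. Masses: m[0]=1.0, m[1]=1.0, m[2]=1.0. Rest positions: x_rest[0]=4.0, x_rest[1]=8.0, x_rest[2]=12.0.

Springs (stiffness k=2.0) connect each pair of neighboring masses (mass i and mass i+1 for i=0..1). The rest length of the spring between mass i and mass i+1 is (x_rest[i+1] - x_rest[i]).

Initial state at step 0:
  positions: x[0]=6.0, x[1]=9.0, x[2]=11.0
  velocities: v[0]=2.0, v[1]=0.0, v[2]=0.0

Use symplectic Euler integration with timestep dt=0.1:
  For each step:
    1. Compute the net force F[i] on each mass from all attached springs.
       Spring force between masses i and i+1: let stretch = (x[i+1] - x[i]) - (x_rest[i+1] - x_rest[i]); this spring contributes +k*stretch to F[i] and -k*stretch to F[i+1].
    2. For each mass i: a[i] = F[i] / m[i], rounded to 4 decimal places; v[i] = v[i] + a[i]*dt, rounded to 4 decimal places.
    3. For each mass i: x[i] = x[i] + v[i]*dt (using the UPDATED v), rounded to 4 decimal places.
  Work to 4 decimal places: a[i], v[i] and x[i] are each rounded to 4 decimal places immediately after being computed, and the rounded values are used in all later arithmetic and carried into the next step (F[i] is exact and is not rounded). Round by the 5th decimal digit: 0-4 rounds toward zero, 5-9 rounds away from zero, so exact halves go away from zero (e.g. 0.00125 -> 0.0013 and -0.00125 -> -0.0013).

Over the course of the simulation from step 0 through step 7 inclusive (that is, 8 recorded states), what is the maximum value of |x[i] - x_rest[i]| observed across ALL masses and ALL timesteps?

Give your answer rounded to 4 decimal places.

Answer: 2.6506

Derivation:
Step 0: x=[6.0000 9.0000 11.0000] v=[2.0000 0.0000 0.0000]
Step 1: x=[6.1800 8.9800 11.0400] v=[1.8000 -0.2000 0.4000]
Step 2: x=[6.3360 8.9452 11.1188] v=[1.5600 -0.3480 0.7880]
Step 3: x=[6.4642 8.9017 11.2341] v=[1.2818 -0.4351 1.1533]
Step 4: x=[6.5611 8.8561 11.3828] v=[0.9693 -0.4561 1.4868]
Step 5: x=[6.6239 8.8151 11.5610] v=[0.6283 -0.4098 1.7815]
Step 6: x=[6.6506 8.7852 11.7642] v=[0.2665 -0.2989 2.0323]
Step 7: x=[6.6399 8.7722 11.9879] v=[-0.1066 -0.1300 2.2365]
Max displacement = 2.6506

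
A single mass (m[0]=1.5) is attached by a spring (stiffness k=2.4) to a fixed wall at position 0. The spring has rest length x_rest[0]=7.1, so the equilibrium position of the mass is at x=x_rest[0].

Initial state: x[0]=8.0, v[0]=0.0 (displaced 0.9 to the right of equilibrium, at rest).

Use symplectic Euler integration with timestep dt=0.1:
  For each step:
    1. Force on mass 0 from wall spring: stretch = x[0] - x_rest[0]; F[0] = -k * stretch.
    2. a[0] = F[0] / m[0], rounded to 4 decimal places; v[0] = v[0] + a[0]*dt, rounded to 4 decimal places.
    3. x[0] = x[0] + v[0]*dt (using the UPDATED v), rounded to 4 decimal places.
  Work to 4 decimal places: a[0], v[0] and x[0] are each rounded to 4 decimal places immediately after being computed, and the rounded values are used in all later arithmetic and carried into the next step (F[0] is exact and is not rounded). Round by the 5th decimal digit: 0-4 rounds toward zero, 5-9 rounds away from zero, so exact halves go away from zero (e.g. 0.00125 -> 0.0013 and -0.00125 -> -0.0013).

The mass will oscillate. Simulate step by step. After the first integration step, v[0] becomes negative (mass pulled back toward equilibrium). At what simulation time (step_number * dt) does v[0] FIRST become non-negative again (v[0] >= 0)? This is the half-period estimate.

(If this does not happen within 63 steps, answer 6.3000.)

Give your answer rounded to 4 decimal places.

Step 0: x=[8.0000] v=[0.0000]
Step 1: x=[7.9856] v=[-0.1440]
Step 2: x=[7.9570] v=[-0.2857]
Step 3: x=[7.9147] v=[-0.4228]
Step 4: x=[7.8594] v=[-0.5532]
Step 5: x=[7.7919] v=[-0.6747]
Step 6: x=[7.7134] v=[-0.7854]
Step 7: x=[7.6251] v=[-0.8835]
Step 8: x=[7.5284] v=[-0.9675]
Step 9: x=[7.4248] v=[-1.0360]
Step 10: x=[7.3160] v=[-1.0880]
Step 11: x=[7.2037] v=[-1.1226]
Step 12: x=[7.0898] v=[-1.1392]
Step 13: x=[6.9760] v=[-1.1376]
Step 14: x=[6.8642] v=[-1.1178]
Step 15: x=[6.7562] v=[-1.0801]
Step 16: x=[6.6537] v=[-1.0251]
Step 17: x=[6.5583] v=[-0.9537]
Step 18: x=[6.4716] v=[-0.8670]
Step 19: x=[6.3950] v=[-0.7665]
Step 20: x=[6.3296] v=[-0.6537]
Step 21: x=[6.2766] v=[-0.5304]
Step 22: x=[6.2367] v=[-0.3987]
Step 23: x=[6.2106] v=[-0.2606]
Step 24: x=[6.1988] v=[-0.1183]
Step 25: x=[6.2014] v=[0.0259]
First v>=0 after going negative at step 25, time=2.5000

Answer: 2.5000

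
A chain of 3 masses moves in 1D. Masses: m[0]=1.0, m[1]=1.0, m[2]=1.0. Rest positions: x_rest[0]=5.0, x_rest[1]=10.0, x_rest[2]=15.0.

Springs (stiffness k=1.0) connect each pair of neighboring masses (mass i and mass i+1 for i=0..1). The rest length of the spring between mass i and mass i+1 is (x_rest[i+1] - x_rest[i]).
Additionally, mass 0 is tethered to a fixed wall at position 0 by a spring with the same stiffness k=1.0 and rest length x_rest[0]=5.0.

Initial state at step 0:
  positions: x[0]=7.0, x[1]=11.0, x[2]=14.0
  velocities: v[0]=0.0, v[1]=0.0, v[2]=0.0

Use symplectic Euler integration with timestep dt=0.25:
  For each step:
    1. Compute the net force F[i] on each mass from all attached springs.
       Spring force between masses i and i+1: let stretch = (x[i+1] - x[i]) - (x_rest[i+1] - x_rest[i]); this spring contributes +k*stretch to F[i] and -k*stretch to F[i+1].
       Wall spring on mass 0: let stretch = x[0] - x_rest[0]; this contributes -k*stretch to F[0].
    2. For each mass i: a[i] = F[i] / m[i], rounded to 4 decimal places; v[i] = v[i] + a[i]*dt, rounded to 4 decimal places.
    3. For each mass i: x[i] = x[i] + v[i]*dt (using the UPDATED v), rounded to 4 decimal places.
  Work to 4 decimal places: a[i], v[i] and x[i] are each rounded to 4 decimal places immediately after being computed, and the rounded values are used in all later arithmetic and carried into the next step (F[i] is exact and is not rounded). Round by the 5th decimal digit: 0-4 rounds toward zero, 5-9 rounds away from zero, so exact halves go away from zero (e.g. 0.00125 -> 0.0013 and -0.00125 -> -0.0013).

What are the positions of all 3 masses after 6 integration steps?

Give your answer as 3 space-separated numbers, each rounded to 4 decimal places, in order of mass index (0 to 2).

Step 0: x=[7.0000 11.0000 14.0000] v=[0.0000 0.0000 0.0000]
Step 1: x=[6.8125 10.9375 14.1250] v=[-0.7500 -0.2500 0.5000]
Step 2: x=[6.4570 10.8164 14.3633] v=[-1.4219 -0.4844 0.9531]
Step 3: x=[5.9704 10.6445 14.6924] v=[-1.9463 -0.6875 1.3164]
Step 4: x=[5.4028 10.4335 15.0810] v=[-2.2704 -0.8441 1.5544]
Step 5: x=[4.8120 10.1985 15.4916] v=[-2.3634 -0.9399 1.6425]
Step 6: x=[4.2571 9.9577 15.8839] v=[-2.2198 -0.9633 1.5692]

Answer: 4.2571 9.9577 15.8839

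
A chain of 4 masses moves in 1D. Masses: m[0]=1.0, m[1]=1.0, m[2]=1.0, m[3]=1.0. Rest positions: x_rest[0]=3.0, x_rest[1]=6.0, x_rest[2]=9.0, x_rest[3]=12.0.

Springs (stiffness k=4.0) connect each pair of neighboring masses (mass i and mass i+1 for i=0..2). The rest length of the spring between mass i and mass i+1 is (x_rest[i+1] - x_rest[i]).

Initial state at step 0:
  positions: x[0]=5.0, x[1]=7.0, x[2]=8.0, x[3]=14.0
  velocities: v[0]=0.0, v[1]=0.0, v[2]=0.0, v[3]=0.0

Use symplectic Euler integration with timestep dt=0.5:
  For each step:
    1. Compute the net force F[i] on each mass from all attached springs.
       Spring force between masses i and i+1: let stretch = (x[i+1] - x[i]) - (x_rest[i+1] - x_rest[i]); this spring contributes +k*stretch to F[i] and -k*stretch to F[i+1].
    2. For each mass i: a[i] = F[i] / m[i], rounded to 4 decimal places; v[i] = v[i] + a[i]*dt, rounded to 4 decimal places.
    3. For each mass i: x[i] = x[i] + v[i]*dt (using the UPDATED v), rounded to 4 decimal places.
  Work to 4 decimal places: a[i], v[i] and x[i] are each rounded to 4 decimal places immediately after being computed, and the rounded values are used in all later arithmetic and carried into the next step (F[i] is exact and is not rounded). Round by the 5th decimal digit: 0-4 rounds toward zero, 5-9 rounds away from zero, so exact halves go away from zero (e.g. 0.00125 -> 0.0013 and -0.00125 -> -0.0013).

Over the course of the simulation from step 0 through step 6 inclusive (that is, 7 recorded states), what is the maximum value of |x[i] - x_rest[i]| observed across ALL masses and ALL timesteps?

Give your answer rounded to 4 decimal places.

Step 0: x=[5.0000 7.0000 8.0000 14.0000] v=[0.0000 0.0000 0.0000 0.0000]
Step 1: x=[4.0000 6.0000 13.0000 11.0000] v=[-2.0000 -2.0000 10.0000 -6.0000]
Step 2: x=[2.0000 10.0000 9.0000 13.0000] v=[-4.0000 8.0000 -8.0000 4.0000]
Step 3: x=[5.0000 5.0000 10.0000 14.0000] v=[6.0000 -10.0000 2.0000 2.0000]
Step 4: x=[5.0000 5.0000 10.0000 14.0000] v=[0.0000 0.0000 0.0000 0.0000]
Step 5: x=[2.0000 10.0000 9.0000 13.0000] v=[-6.0000 10.0000 -2.0000 -2.0000]
Step 6: x=[4.0000 6.0000 13.0000 11.0000] v=[4.0000 -8.0000 8.0000 -4.0000]
Max displacement = 4.0000

Answer: 4.0000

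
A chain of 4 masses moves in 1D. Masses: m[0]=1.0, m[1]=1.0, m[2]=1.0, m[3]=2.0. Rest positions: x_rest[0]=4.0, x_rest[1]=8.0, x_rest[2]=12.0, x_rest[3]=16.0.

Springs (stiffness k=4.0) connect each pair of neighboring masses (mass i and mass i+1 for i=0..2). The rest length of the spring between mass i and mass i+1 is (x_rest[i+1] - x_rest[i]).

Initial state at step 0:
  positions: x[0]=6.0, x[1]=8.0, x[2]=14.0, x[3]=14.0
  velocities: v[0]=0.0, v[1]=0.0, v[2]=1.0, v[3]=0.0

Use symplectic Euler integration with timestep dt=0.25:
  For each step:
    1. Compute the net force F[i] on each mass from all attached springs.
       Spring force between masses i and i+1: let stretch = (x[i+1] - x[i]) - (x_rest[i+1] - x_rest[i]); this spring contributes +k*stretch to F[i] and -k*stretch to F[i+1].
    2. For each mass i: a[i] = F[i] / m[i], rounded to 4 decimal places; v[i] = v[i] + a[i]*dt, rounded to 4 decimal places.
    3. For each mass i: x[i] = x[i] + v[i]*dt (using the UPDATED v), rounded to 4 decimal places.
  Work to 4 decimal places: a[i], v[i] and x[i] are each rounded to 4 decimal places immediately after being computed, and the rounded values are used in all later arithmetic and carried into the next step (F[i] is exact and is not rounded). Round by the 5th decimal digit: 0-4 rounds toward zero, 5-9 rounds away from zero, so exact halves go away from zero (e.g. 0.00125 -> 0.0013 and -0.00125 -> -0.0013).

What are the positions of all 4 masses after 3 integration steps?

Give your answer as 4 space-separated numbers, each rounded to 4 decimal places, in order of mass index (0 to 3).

Answer: 4.5469 10.0625 10.0860 16.0274

Derivation:
Step 0: x=[6.0000 8.0000 14.0000 14.0000] v=[0.0000 0.0000 1.0000 0.0000]
Step 1: x=[5.5000 9.0000 12.7500 14.5000] v=[-2.0000 4.0000 -5.0000 2.0000]
Step 2: x=[4.8750 10.0625 11.0000 15.2813] v=[-2.5000 4.2500 -7.0000 3.1250]
Step 3: x=[4.5469 10.0625 10.0860 16.0274] v=[-1.3125 0.0000 -3.6562 2.9844]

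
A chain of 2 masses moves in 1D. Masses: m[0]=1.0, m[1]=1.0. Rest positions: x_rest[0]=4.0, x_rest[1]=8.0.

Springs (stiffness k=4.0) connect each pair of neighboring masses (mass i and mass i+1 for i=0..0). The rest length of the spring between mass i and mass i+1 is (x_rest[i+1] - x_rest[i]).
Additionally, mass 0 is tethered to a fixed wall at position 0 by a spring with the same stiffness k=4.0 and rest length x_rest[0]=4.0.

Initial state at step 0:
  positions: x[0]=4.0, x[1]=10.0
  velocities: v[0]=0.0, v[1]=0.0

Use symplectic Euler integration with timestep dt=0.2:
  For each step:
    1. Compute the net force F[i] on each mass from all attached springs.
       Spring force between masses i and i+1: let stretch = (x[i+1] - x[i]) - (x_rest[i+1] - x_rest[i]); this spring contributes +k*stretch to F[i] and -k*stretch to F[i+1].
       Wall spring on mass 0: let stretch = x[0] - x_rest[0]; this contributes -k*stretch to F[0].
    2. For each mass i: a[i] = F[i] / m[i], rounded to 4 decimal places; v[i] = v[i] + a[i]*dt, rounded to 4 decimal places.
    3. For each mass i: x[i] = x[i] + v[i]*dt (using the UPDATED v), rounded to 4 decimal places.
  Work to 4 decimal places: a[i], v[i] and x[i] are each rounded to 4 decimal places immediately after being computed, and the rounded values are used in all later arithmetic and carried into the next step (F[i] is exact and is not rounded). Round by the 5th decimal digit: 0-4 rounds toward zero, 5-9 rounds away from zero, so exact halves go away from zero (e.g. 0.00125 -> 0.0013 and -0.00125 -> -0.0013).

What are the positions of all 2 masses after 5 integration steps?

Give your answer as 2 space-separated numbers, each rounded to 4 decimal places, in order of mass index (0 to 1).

Step 0: x=[4.0000 10.0000] v=[0.0000 0.0000]
Step 1: x=[4.3200 9.6800] v=[1.6000 -1.6000]
Step 2: x=[4.8064 9.1424] v=[2.4320 -2.6880]
Step 3: x=[5.2175 8.5510] v=[2.0557 -2.9568]
Step 4: x=[5.3272 8.0663] v=[0.5485 -2.4236]
Step 5: x=[5.0228 7.7833] v=[-1.5220 -1.4149]

Answer: 5.0228 7.7833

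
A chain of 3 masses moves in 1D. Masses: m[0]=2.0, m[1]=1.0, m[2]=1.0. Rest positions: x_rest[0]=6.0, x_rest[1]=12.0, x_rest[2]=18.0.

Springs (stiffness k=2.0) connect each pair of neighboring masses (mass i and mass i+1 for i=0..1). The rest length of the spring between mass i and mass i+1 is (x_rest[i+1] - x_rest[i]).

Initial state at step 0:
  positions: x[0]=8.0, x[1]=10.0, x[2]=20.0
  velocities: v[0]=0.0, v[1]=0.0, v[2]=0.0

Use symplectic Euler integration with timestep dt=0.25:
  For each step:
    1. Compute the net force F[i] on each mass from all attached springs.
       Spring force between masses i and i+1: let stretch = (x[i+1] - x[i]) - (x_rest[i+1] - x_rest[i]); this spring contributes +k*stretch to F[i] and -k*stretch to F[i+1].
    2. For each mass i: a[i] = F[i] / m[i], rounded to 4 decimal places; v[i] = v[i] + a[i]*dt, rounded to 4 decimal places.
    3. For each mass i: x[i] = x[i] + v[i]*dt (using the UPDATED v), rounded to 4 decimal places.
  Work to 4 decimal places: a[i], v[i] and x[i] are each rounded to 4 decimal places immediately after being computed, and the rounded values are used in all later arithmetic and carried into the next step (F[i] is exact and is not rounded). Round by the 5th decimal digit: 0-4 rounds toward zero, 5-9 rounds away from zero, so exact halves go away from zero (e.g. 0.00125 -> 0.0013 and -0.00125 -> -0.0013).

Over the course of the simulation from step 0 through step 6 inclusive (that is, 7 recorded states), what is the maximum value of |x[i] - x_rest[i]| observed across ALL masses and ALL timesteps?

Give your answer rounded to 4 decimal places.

Answer: 3.9467

Derivation:
Step 0: x=[8.0000 10.0000 20.0000] v=[0.0000 0.0000 0.0000]
Step 1: x=[7.7500 11.0000 19.5000] v=[-1.0000 4.0000 -2.0000]
Step 2: x=[7.3281 12.6563 18.6875] v=[-1.6875 6.6250 -3.2500]
Step 3: x=[6.8642 14.4004 17.8711] v=[-1.8555 6.9765 -3.2656]
Step 4: x=[6.4963 15.6364 17.3709] v=[-1.4715 4.9438 -2.0010]
Step 5: x=[6.3247 15.9467 17.4039] v=[-0.6865 1.2410 0.1318]
Step 6: x=[6.3795 15.2364 18.0047] v=[0.2190 -2.8414 2.4032]
Max displacement = 3.9467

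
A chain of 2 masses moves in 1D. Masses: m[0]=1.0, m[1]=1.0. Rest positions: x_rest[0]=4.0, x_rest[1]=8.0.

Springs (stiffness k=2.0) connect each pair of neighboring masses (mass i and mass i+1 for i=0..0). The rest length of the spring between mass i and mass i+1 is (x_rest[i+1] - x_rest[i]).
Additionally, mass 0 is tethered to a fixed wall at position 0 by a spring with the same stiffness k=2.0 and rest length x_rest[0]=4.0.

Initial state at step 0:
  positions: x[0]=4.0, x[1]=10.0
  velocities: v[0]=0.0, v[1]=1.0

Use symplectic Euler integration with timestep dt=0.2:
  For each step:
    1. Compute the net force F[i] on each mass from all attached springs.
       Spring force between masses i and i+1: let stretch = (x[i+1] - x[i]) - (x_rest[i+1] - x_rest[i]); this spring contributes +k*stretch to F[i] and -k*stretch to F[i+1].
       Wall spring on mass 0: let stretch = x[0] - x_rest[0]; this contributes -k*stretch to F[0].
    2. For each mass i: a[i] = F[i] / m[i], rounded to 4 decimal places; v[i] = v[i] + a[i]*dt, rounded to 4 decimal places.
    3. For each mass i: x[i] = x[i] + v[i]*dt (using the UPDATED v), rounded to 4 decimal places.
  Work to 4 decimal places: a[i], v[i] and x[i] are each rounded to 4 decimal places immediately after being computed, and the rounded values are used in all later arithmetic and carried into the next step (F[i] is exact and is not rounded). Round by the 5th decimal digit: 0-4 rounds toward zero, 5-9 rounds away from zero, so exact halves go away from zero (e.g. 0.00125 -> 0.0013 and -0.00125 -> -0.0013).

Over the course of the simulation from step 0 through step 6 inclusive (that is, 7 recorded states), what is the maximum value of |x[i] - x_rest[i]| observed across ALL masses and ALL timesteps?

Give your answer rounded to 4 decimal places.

Answer: 2.0400

Derivation:
Step 0: x=[4.0000 10.0000] v=[0.0000 1.0000]
Step 1: x=[4.1600 10.0400] v=[0.8000 0.2000]
Step 2: x=[4.4576 9.9296] v=[1.4880 -0.5520]
Step 3: x=[4.8364 9.7014] v=[1.8938 -1.1408]
Step 4: x=[5.2174 9.4040] v=[1.9052 -1.4868]
Step 5: x=[5.5160 9.0917] v=[1.4929 -1.5614]
Step 6: x=[5.6594 8.8134] v=[0.7168 -1.3917]
Max displacement = 2.0400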